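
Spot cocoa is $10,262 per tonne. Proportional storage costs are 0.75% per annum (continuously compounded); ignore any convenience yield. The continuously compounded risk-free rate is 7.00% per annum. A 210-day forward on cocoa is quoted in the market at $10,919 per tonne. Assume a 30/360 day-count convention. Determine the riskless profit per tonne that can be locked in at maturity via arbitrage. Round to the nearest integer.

$182 per tonne

Fair forward: F* = S·e^(carry·T), with carry = (r + u) = 0.0700 + 0.0075 = 0.0775
F* = 10262 · e^(0.0775 × 210/360) = 10262 · e^0.045208 = 10262 × 1.046245 = $10736.5662
Market $10919 > fair $10736.5662: forward overpriced → cash-and-carry (buy spot, short the forward).
At maturity, profit = |F_mkt − F*| = |10919 − 10736.5662| = $182 per tonne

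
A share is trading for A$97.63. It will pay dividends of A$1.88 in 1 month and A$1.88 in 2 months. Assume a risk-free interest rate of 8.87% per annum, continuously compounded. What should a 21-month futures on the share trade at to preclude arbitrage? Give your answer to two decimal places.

A$109.68

PV(dividends) I = 1.88·e^(−0.0887·1/12) + 1.88·e^(−0.0887·2/12)
I = 1.8662 + 1.8524 = 3.7186
F = (S − I)·e^(rT) = (97.63 − 3.7186) · e^(0.0887·21/12)
= 93.9114 · e^0.155225 = 93.9114 × 1.167921 = A$109.68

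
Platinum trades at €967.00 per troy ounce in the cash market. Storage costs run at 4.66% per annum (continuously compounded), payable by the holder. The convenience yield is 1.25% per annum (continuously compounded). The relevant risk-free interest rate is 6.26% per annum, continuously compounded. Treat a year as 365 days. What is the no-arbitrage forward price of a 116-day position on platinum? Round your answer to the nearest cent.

€997.18 per troy ounce

Net carry = r + u − y = 0.0626 + 0.0466 − 0.0125 = 0.0967
F = S·e^((r+u−y)T) = 967.00 · e^(0.0967 × 116/365) = 967.00 · e^0.030732
= 967.00 × 1.031209 = €997.18 per troy ounce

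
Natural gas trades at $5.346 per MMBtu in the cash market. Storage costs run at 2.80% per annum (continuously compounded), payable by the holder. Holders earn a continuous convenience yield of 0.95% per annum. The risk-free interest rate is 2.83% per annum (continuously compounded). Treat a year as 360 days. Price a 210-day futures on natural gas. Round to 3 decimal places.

$5.494 per MMBtu

Net carry = r + u − y = 0.0283 + 0.0280 − 0.0095 = 0.0468
F = S·e^((r+u−y)T) = 5.346 · e^(0.0468 × 210/360) = 5.346 · e^0.027300
= 5.346 × 1.027676 = $5.494 per MMBtu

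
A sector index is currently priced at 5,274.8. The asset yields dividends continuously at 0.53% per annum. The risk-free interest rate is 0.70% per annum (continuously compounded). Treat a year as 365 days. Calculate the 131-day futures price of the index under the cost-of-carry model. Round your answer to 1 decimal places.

5,278.0

F = S·e^((r − q)T) = 5274.8 · e^((0.0070 − 0.0053) × 131/365)
= 5274.8 · e^0.000610 = 5274.8 × 1.000610
F = 5,278.0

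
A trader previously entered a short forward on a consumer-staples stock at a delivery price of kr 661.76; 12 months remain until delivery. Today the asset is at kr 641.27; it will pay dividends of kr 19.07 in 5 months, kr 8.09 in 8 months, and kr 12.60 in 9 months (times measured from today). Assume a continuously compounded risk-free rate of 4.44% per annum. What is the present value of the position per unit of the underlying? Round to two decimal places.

kr 30.51

PV(remaining dividends) I = 19.07·e^(−0.0444·5/12) + 8.09·e^(−0.0444·8/12) + 12.60·e^(−0.0444·9/12) = 38.7618
Current forward F = (S − I)·e^(rT) = (641.27 − 38.7618)·e^(0.0444·12/12) = 602.5082 × 1.045400 = 629.8621
Value (long) = (F − K)·e^(−rT) = (629.8621 − 661.76) × 0.956571 = -30.5126
Short position value = −(long value) = kr 30.51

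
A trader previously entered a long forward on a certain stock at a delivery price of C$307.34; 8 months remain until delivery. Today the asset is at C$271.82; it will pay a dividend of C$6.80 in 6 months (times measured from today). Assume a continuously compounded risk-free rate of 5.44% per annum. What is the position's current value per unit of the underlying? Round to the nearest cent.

-C$31.19

PV(remaining dividends) I = 6.80·e^(−0.0544·6/12) = 6.6175
Current forward F = (S − I)·e^(rT) = (271.82 − 6.6175)·e^(0.0544·8/12) = 265.2025 × 1.036932 = 274.9970
Value (long) = (F − K)·e^(−rT) = (274.9970 − 307.34) × 0.964383 = -31.1910
Value = -C$31.19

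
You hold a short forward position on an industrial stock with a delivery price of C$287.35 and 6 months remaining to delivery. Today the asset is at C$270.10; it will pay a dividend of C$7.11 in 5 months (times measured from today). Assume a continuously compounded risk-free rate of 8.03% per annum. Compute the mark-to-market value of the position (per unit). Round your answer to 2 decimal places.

C$12.82

PV(remaining dividends) I = 7.11·e^(−0.0803·5/12) = 6.8760
Current forward F = (S − I)·e^(rT) = (270.10 − 6.8760)·e^(0.0803·6/12) = 263.2240 × 1.040967 = 274.0075
Value (long) = (F − K)·e^(−rT) = (274.0075 − 287.35) × 0.960645 = -12.8174
Short position value = −(long value) = C$12.82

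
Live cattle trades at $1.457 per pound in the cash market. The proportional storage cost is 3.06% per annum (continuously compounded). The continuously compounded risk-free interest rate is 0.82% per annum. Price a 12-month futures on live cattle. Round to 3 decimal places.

$1.515 per pound

Net carry = r + u − y = 0.0082 + 0.0306 − 0.0000 = 0.0388
F = S·e^((r+u−y)T) = 1.457 · e^(0.0388 × 12/12) = 1.457 · e^0.038800
= 1.457 × 1.039563 = $1.515 per pound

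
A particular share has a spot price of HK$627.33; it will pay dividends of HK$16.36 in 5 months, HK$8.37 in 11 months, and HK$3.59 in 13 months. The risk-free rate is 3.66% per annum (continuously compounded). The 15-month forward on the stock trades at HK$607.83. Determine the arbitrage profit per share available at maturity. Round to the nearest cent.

PV(dividends) I = 16.36·e^(−0.0366·5/12) + 8.37·e^(−0.0366·11/12) + 3.59·e^(−0.0366·13/12) = 27.6567
Fair forward F* = (S − I)·e^(rT) = (627.33 − 27.6567)·e^0.045750 = 599.6733 × 1.046813 = 627.7458
Market HK$607.83 < fair 627.7458: forward underpriced → reverse cash-and-carry (short the stock, invest proceeds at r, pay the dividends, go long the forward).
Profit at T = |F_mkt − F*| = |607.83 − 627.7458| = HK$19.92 per share

HK$19.92 per share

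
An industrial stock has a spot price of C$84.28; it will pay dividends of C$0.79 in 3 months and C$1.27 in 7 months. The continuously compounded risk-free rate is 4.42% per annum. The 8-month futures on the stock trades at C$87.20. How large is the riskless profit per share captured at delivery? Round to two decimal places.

C$2.48 per share

PV(dividends) I = 0.79·e^(−0.0442·3/12) + 1.27·e^(−0.0442·7/12) = 2.0190
Fair futures F* = (S − I)·e^(rT) = (84.28 − 2.0190)·e^0.029467 = 82.2610 × 1.029905 = 84.7210
Market C$87.20 > fair 84.7210: forward overpriced → cash-and-carry (borrow at r, buy the stock and collect the dividends, short the forward).
Profit at T = |F_mkt − F*| = |87.20 − 84.7210| = C$2.48 per share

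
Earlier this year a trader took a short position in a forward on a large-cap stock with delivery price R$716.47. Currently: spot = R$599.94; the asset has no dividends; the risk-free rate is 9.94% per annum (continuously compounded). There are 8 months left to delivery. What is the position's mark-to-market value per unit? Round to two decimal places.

R$70.59

Current fair forward for the remaining 8 months: F = S·e^(r·T), r = 0.0994
F = 599.94 · e^(0.0994 × 8/12) = 599.94 × 1.068512 = 641.0431
Value of long forward = (F − K)·e^(−rT) = (641.0431 − 716.47) · e^(−0.0994·8/12)
= -75.4269 × 0.935881 = -70.59
Short position value = −(long value) = R$70.59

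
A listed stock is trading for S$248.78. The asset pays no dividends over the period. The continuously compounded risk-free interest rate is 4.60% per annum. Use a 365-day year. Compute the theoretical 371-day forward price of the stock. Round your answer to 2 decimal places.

F = S·e^(rT) = 248.78 · e^(0.0460 × 371/365)
= 248.78 · e^0.046756 = 248.78 × 1.047866
F = S$260.69

S$260.69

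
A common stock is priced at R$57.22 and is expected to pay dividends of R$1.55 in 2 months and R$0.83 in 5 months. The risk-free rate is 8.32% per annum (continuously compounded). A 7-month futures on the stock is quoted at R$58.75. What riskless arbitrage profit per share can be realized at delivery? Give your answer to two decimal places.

PV(dividends) I = 1.55·e^(−0.0832·2/12) + 0.83·e^(−0.0832·5/12) = 2.3304
Fair futures F* = (S − I)·e^(rT) = (57.22 − 2.3304)·e^0.048533 = 54.8896 × 1.049730 = 57.6193
Market R$58.75 > fair 57.6193: forward overpriced → cash-and-carry (borrow at r, buy the stock and collect the dividends, short the forward).
Profit at T = |F_mkt − F*| = |58.75 − 57.6193| = R$1.13 per share

R$1.13 per share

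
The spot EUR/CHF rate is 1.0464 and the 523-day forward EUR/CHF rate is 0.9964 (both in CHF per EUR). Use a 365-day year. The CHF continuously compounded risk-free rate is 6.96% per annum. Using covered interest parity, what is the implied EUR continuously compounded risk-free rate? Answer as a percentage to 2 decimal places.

10.38%

F = S·e^((r_CHF − r_EUR)T) ⇒ r_EUR = r_CHF − ln(F/S)/T
ln(0.9964/1.0464) = -0.048962; /(523/365) = -0.034170
r_EUR = 0.0696 + 0.034170 = 0.103770
r_EUR = 10.38%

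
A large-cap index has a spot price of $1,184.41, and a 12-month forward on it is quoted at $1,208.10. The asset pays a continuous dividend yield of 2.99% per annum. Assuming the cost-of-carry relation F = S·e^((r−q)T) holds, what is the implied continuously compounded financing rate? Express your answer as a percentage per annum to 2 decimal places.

4.97%

From F = S·e^((r−q)T): (r − q) = ln(F/S)/T
ln(1208.10/1184.41) = ln(1.020002) = 0.019805
(r − q) = 0.019805 / (12/12) = 0.019805
r = ln(F/S)/T + q = 0.019805 + 0.0299 = 0.049705
r = 4.97%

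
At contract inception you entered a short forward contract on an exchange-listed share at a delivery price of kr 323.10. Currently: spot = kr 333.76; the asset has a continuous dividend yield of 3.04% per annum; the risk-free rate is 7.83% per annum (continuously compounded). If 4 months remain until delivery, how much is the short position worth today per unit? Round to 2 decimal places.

-kr 15.62

Current fair forward for the remaining 4 months: F = S·e^((r − q)·T), (r − q) = 0.0783 − 0.0304 = 0.0479
F = 333.76 · e^(0.0479 × 4/12) = 333.76 × 1.016095 = 339.1319
Value of long forward = (F − K)·e^(−rT) = (339.1319 − 323.10) · e^(−0.0783·4/12)
= 16.0319 × 0.974238 = 15.62
Short position value = −(long value) = -kr 15.62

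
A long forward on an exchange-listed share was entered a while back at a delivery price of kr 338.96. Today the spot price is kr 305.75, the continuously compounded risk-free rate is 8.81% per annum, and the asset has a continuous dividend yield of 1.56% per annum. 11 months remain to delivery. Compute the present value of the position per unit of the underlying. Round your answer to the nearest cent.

-kr 11.25

Current fair forward for the remaining 11 months: F = S·e^((r − q)·T), (r − q) = 0.0881 − 0.0156 = 0.0725
F = 305.75 · e^(0.0725 × 11/12) = 305.75 × 1.068716 = 326.7599
Value of long forward = (F − K)·e^(−rT) = (326.7599 − 338.96) · e^(−0.0881·11/12)
= -12.2001 × 0.922417 = -11.25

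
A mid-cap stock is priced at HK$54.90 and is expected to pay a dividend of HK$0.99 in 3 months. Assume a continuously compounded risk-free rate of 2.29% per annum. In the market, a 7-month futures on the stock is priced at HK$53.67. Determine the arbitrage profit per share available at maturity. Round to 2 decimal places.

HK$0.97 per share

PV(dividends) I = 0.99·e^(−0.0229·3/12) = 0.9843
Fair futures F* = (S − I)·e^(rT) = (54.90 − 0.9843)·e^0.013358 = 53.9157 × 1.013448 = 54.6408
Market HK$53.67 < fair 54.6408: forward underpriced → reverse cash-and-carry (short the stock, invest proceeds at r, pay the dividends, go long the forward).
Profit at T = |F_mkt − F*| = |53.67 − 54.6408| = HK$0.97 per share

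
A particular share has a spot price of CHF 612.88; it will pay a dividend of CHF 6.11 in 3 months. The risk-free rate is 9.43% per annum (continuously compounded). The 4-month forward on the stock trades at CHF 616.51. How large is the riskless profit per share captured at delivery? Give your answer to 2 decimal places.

PV(dividends) I = 6.11·e^(−0.0943·3/12) = 5.9676
Fair forward F* = (S − I)·e^(rT) = (612.88 − 5.9676)·e^0.031433 = 606.9124 × 1.031932 = 626.2923
Market CHF 616.51 < fair 626.2923: forward underpriced → reverse cash-and-carry (short the stock, invest proceeds at r, pay the dividends, go long the forward).
Profit at T = |F_mkt − F*| = |616.51 − 626.2923| = CHF 9.78 per share

CHF 9.78 per share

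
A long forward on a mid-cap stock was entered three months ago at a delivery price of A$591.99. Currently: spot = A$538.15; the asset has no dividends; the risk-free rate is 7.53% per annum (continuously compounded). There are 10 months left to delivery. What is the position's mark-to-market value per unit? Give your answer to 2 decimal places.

-A$17.83

Current fair forward for the remaining 10 months: F = S·e^(r·T), r = 0.0753
F = 538.15 · e^(0.0753 × 10/12) = 538.15 × 1.064761 = 573.0011
Value of long forward = (F − K)·e^(−rT) = (573.0011 − 591.99) · e^(−0.0753·10/12)
= -18.9889 × 0.939178 = -17.83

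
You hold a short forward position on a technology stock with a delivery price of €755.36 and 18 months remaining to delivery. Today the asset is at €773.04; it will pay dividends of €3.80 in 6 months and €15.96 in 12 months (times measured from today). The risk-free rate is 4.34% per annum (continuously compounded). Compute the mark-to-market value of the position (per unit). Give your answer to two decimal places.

PV(remaining dividends) I = 3.80·e^(−0.0434·6/12) + 15.96·e^(−0.0434·12/12) = 19.0006
Current forward F = (S − I)·e^(rT) = (773.04 − 19.0006)·e^(0.0434·18/12) = 754.0394 × 1.067266 = 804.7606
Value (long) = (F − K)·e^(−rT) = (804.7606 − 755.36) × 0.936974 = 46.2871
Short position value = −(long value) = -€46.29

-€46.29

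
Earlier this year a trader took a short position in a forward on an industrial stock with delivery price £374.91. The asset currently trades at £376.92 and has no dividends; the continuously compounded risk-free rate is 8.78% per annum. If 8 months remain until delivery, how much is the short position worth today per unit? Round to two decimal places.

Current fair forward for the remaining 8 months: F = S·e^(r·T), r = 0.0878
F = 376.92 · e^(0.0878 × 8/12) = 376.92 × 1.060280 = 399.6407
Value of long forward = (F − K)·e^(−rT) = (399.6407 − 374.91) · e^(−0.0878·8/12)
= 24.7307 × 0.943147 = 23.32
Short position value = −(long value) = -£23.32

-£23.32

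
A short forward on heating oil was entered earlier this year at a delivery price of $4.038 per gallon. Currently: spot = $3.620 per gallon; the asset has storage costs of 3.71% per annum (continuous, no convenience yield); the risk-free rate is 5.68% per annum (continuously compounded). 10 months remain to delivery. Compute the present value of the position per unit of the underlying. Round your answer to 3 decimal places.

Current fair forward for the remaining 10 months: F = S·e^((r + u)·T), (r + u) = 0.0568 + 0.0371 = 0.0939
F = 3.620 · e^(0.0939 × 10/12) = 3.620 × 1.081393 = 3.9146
Value of long forward = (F − K)·e^(−rT) = (3.9146 − 4.038) · e^(−0.0568·10/12)
= -0.1234 × 0.953769 = -0.118
Short position value = −(long value) = $0.118

$0.118 per gallon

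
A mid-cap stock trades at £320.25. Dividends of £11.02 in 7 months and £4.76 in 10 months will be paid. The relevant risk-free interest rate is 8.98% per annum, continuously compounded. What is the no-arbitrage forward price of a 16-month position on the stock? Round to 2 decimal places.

£344.22

PV(dividends) I = 11.02·e^(−0.0898·7/12) + 4.76·e^(−0.0898·10/12)
I = 10.4576 + 4.4168 = 14.8744
F = (S − I)·e^(rT) = (320.25 − 14.8744) · e^(0.0898·16/12)
= 305.3756 · e^0.119733 = 305.3756 × 1.127196 = £344.22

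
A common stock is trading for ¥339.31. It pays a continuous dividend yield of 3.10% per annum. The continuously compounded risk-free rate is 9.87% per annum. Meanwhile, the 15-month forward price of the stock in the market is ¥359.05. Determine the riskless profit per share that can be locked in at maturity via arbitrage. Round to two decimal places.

¥10.22 per share

Fair forward: F* = S·e^(carry·T), with carry = (r − q) = 0.0987 − 0.0310 = 0.0677
F* = 339.31 · e^(0.0677 × 15/12) = 339.31 · e^0.084625 = 339.31 × 1.088309 = ¥369.2741
Market ¥359.05 < fair ¥369.2741: forward underpriced → reverse cash-and-carry (short spot, go long the forward).
At maturity, profit = |F_mkt − F*| = |359.05 − 369.2741| = ¥10.22 per share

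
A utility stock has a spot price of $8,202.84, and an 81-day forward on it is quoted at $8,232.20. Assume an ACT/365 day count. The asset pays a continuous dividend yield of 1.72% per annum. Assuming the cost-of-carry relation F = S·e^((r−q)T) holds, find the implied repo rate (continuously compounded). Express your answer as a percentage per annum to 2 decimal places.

3.33%

From F = S·e^((r−q)T): (r − q) = ln(F/S)/T
ln(8232.20/8202.84) = ln(1.003579) = 0.003573
(r − q) = 0.003573 / (81/365) = 0.016101
r = ln(F/S)/T + q = 0.016101 + 0.0172 = 0.033301
r = 3.33%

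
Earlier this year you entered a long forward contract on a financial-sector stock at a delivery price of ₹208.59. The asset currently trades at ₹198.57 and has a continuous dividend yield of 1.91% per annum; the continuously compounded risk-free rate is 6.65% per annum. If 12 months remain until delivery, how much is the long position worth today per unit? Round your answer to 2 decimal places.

-₹0.36

Current fair forward for the remaining 12 months: F = S·e^((r − q)·T), (r − q) = 0.0665 − 0.0191 = 0.0474
F = 198.57 · e^(0.0474 × 12/12) = 198.57 × 1.048541 = 208.2088
Value of long forward = (F − K)·e^(−rT) = (208.2088 − 208.59) · e^(−0.0665·12/12)
= -0.3812 × 0.935663 = -0.36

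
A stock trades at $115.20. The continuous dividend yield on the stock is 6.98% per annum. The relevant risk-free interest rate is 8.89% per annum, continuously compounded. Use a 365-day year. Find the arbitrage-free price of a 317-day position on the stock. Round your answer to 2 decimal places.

$117.13

F = S·e^((r − q)T) = 115.20 · e^((0.0889 − 0.0698) × 317/365)
= 115.20 · e^0.016588 = 115.20 × 1.016726
F = $117.13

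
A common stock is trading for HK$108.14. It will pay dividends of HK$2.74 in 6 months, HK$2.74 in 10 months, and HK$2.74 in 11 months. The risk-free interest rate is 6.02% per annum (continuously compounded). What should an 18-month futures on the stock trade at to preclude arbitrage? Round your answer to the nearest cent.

PV(dividends) I = 2.74·e^(−0.0602·6/12) + 2.74·e^(−0.0602·10/12) + 2.74·e^(−0.0602·11/12)
I = 2.6588 + 2.6059 + 2.5929 = 7.8576
F = (S − I)·e^(rT) = (108.14 − 7.8576) · e^(0.0602·18/12)
= 100.2824 · e^0.090300 = 100.2824 × 1.094503 = HK$109.76

HK$109.76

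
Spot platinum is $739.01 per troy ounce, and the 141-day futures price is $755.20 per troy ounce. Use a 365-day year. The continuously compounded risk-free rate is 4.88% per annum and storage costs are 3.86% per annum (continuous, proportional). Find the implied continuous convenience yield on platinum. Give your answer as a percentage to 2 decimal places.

3.13%

F = S·e^((r+u−y)T) ⇒ (r+u−y) = ln(F/S)/T
ln(755.20/739.01) = 0.021671; /T ⇒ 0.056099
y = r + u − ln(F/S)/T = 0.0488 + 0.0386 − 0.056099 = 0.031301
y = 3.13%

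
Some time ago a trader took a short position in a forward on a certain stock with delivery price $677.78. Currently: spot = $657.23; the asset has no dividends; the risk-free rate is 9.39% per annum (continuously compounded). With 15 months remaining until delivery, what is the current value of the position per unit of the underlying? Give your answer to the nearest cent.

-$54.51

Current fair forward for the remaining 15 months: F = S·e^(r·T), r = 0.0939
F = 657.23 · e^(0.0939 × 15/12) = 657.23 × 1.124541 = 739.0821
Value of long forward = (F − K)·e^(−rT) = (739.0821 − 677.78) · e^(−0.0939·15/12)
= 61.3021 × 0.889252 = 54.51
Short position value = −(long value) = -$54.51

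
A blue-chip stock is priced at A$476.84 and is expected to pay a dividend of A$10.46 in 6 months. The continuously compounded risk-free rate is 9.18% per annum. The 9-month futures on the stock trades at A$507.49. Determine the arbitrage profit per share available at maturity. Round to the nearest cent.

A$7.37 per share

PV(dividends) I = 10.46·e^(−0.0918·6/12) = 9.9907
Fair futures F* = (S − I)·e^(rT) = (476.84 − 9.9907)·e^0.068850 = 466.8493 × 1.071276 = 500.1245
Market A$507.49 > fair 500.1245: forward overpriced → cash-and-carry (borrow at r, buy the stock and collect the dividends, short the forward).
Profit at T = |F_mkt − F*| = |507.49 − 500.1245| = A$7.37 per share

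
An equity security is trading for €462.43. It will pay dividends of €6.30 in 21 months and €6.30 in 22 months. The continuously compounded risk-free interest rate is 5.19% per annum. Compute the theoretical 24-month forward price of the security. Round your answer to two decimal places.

€500.27

PV(dividends) I = 6.30·e^(−0.0519·21/12) + 6.30·e^(−0.0519·22/12)
I = 5.7530 + 5.7282 = 11.4812
F = (S − I)·e^(rT) = (462.43 − 11.4812) · e^(0.0519·24/12)
= 450.9488 · e^0.103800 = 450.9488 × 1.109379 = €500.27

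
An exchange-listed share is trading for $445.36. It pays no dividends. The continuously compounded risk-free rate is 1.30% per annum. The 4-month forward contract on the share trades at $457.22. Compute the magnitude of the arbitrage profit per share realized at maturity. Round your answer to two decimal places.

Fair forward: F* = S·e^(carry·T), with carry = r = 0.0130
F* = 445.36 · e^(0.0130 × 4/12) = 445.36 · e^0.004333 = 445.36 × 1.004342 = $447.2938
Market $457.22 > fair $447.2938: forward overpriced → cash-and-carry (buy spot, short the forward).
At maturity, profit = |F_mkt − F*| = |457.22 − 447.2938| = $9.93 per share

$9.93 per share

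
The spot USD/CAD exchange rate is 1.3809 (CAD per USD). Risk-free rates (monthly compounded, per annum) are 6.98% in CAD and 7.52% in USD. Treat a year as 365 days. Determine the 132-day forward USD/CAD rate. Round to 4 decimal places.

1.3782

By covered interest parity, F = S · (1+r_CAD/12)^(12T) / (1+r_USD/12)^(12T)
= 1.3809 × 1.025489 / 1.027482 = 1.3809 × 0.998060
F = 1.3782 CAD per USD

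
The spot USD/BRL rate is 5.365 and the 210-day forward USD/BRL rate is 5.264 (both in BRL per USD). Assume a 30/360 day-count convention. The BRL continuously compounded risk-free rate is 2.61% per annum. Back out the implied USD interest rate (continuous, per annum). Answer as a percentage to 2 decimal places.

5.87%

F = S·e^((r_BRL − r_USD)T) ⇒ r_USD = r_BRL − ln(F/S)/T
ln(5.264/5.365) = -0.019005; /(210/360) = -0.032580
r_USD = 0.0261 + 0.032580 = 0.058680
r_USD = 5.87%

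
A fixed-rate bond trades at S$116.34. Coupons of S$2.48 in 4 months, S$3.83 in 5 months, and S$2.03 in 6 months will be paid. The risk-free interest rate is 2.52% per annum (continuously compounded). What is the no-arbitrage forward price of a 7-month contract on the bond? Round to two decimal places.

PV(coupons) I = 2.48·e^(−0.0252·4/12) + 3.83·e^(−0.0252·5/12) + 2.03·e^(−0.0252·6/12)
I = 2.4593 + 3.7900 + 2.0046 = 8.2539
F = (S − I)·e^(rT) = (116.34 − 8.2539) · e^(0.0252·7/12)
= 108.0861 · e^0.014700 = 108.0861 × 1.014809 = S$109.69

S$109.69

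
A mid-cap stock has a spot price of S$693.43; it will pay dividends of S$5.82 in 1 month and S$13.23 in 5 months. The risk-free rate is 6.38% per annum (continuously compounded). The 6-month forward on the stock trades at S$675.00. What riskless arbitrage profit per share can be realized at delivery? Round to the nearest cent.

S$21.63 per share

PV(dividends) I = 5.82·e^(−0.0638·1/12) + 13.23·e^(−0.0638·5/12) = 18.6721
Fair forward F* = (S − I)·e^(rT) = (693.43 − 18.6721)·e^0.031900 = 674.7579 × 1.032414 = 696.6295
Market S$675.00 < fair 696.6295: forward underpriced → reverse cash-and-carry (short the stock, invest proceeds at r, pay the dividends, go long the forward).
Profit at T = |F_mkt − F*| = |675.00 − 696.6295| = S$21.63 per share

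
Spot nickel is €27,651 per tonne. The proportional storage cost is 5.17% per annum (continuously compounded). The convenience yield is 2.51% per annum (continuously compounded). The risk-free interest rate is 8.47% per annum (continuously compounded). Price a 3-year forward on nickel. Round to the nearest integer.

Net carry = r + u − y = 0.0847 + 0.0517 − 0.0251 = 0.1113
F = S·e^((r+u−y)T) = 27651 · e^(0.1113 × 3) = 27651 · e^0.333900
= 27651 × 1.396403 = €38,612 per tonne

€38,612 per tonne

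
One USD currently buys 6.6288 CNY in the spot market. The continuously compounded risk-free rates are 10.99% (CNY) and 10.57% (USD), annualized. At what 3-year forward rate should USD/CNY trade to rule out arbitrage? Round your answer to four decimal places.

F = S·e^((r_CNY − r_USD)T) = 6.6288 · e^((0.1099 − 0.1057) × 3)
= 6.6288 · e^0.012600 = 6.6288 × 1.012680
F = 6.7129 CNY per USD

6.7129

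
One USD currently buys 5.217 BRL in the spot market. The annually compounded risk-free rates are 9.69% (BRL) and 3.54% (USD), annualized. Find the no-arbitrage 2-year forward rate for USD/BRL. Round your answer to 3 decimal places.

5.855

By covered interest parity, F = S · (1+r_BRL)^T / (1+r_USD)^T
= 5.217 × 1.203190 / 1.072053 = 5.217 × 1.122323
F = 5.855 BRL per USD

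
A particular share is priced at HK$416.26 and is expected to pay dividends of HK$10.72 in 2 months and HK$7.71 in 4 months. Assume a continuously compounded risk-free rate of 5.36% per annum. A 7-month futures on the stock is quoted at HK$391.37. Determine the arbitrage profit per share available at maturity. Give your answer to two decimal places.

PV(dividends) I = 10.72·e^(−0.0536·2/12) + 7.71·e^(−0.0536·4/12) = 18.1981
Fair futures F* = (S − I)·e^(rT) = (416.26 − 18.1981)·e^0.031267 = 398.0619 × 1.031761 = 410.7047
Market HK$391.37 < fair 410.7047: forward underpriced → reverse cash-and-carry (short the stock, invest proceeds at r, pay the dividends, go long the forward).
Profit at T = |F_mkt − F*| = |391.37 − 410.7047| = HK$19.33 per share

HK$19.33 per share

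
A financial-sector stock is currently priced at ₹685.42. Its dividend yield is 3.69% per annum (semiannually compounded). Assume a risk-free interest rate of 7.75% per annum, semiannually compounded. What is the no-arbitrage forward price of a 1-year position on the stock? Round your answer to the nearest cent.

₹713.02

F = S · (1+r/2)^(2T) / (1+q/2)^(2T)
= 685.42 × 1.079002 / 1.037240 = 685.42 × 1.040263
F = ₹713.02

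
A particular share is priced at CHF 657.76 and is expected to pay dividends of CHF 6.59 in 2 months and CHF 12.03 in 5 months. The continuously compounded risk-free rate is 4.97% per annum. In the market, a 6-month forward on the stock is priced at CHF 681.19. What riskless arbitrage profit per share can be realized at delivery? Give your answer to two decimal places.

CHF 25.66 per share

PV(dividends) I = 6.59·e^(−0.0497·2/12) + 12.03·e^(−0.0497·5/12) = 18.3191
Fair forward F* = (S − I)·e^(rT) = (657.76 − 18.3191)·e^0.024850 = 639.4409 × 1.025161 = 655.5299
Market CHF 681.19 > fair 655.5299: forward overpriced → cash-and-carry (borrow at r, buy the stock and collect the dividends, short the forward).
Profit at T = |F_mkt − F*| = |681.19 − 655.5299| = CHF 25.66 per share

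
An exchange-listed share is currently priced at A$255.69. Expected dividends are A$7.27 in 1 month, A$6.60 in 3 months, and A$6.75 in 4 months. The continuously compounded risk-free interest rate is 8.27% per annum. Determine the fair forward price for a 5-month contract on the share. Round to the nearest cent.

A$243.69

PV(dividends) I = 7.27·e^(−0.0827·1/12) + 6.60·e^(−0.0827·3/12) + 6.75·e^(−0.0827·4/12)
I = 7.2201 + 6.4649 + 6.5665 = 20.2515
F = (S − I)·e^(rT) = (255.69 − 20.2515) · e^(0.0827·5/12)
= 235.4385 · e^0.034458 = 235.4385 × 1.035059 = A$243.69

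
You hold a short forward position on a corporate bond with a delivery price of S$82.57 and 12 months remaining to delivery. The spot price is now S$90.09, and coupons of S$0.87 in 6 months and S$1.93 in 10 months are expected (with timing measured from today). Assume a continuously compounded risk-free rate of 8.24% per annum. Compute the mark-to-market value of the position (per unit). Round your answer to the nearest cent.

-S$11.41

PV(remaining coupons) I = 0.87·e^(−0.0824·6/12) + 1.93·e^(−0.0824·10/12) = 2.6368
Current forward F = (S − I)·e^(rT) = (90.09 − 2.6368)·e^(0.0824·12/12) = 87.4532 × 1.085890 = 94.9646
Value (long) = (F − K)·e^(−rT) = (94.9646 − 82.57) × 0.920904 = 11.4142
Short position value = −(long value) = -S$11.41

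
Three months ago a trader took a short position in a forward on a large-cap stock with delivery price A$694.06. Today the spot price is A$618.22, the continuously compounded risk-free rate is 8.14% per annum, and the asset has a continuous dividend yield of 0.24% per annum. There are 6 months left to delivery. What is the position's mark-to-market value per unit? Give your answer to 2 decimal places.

A$48.90

Current fair forward for the remaining 6 months: F = S·e^((r − q)·T), (r − q) = 0.0814 − 0.0024 = 0.0790
F = 618.22 · e^(0.0790 × 6/12) = 618.22 × 1.040290 = 643.1281
Value of long forward = (F − K)·e^(−rT) = (643.1281 − 694.06) · e^(−0.0814·6/12)
= -50.9319 × 0.960117 = -48.90
Short position value = −(long value) = A$48.90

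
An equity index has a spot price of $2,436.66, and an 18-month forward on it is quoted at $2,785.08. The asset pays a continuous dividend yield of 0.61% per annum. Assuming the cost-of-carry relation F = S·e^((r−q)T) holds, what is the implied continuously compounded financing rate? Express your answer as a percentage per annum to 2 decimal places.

9.52%

From F = S·e^((r−q)T): (r − q) = ln(F/S)/T
ln(2785.08/2436.66) = ln(1.142991) = 0.133649
(r − q) = 0.133649 / (18/12) = 0.089099
r = ln(F/S)/T + q = 0.089099 + 0.0061 = 0.095199
r = 9.52%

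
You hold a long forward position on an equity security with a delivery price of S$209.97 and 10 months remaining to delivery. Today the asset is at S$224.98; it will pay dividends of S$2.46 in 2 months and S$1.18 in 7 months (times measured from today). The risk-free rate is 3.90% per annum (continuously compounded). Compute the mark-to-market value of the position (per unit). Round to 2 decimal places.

PV(remaining dividends) I = 2.46·e^(−0.0390·2/12) + 1.18·e^(−0.0390·7/12) = 3.5975
Current forward F = (S − I)·e^(rT) = (224.98 − 3.5975)·e^(0.0390·10/12) = 221.3825 × 1.033034 = 228.6956
Value (long) = (F − K)·e^(−rT) = (228.6956 − 209.97) × 0.968022 = 18.1268
Value = S$18.13

S$18.13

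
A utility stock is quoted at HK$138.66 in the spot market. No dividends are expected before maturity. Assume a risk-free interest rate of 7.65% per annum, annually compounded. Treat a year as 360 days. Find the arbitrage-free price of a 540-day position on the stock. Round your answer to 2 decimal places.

HK$154.87

F = S · (1+r)^T
= 138.66 × 1.116917
F = HK$154.87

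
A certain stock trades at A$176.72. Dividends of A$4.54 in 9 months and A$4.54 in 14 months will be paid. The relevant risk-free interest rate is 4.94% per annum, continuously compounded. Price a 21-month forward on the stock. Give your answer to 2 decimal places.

A$183.23

PV(dividends) I = 4.54·e^(−0.0494·9/12) + 4.54·e^(−0.0494·14/12)
I = 4.3749 + 4.2857 = 8.6606
F = (S − I)·e^(rT) = (176.72 − 8.6606) · e^(0.0494·21/12)
= 168.0594 · e^0.086450 = 168.0594 × 1.090297 = A$183.23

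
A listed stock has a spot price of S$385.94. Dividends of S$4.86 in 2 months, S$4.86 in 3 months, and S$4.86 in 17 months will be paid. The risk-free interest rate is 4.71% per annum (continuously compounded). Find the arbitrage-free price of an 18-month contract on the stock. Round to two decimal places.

PV(dividends) I = 4.86·e^(−0.0471·2/12) + 4.86·e^(−0.0471·3/12) + 4.86·e^(−0.0471·17/12)
I = 4.8220 + 4.8031 + 4.5463 = 14.1714
F = (S − I)·e^(rT) = (385.94 − 14.1714) · e^(0.0471·18/12)
= 371.7686 · e^0.070650 = 371.7686 × 1.073206 = S$398.98

S$398.98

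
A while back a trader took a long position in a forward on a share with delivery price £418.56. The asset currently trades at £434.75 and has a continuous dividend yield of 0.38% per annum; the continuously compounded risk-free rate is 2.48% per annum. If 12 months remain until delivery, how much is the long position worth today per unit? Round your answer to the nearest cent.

Current fair forward for the remaining 12 months: F = S·e^((r − q)·T), (r − q) = 0.0248 − 0.0038 = 0.0210
F = 434.75 · e^(0.0210 × 12/12) = 434.75 × 1.021222 = 443.9763
Value of long forward = (F − K)·e^(−rT) = (443.9763 − 418.56) · e^(−0.0248·12/12)
= 25.4163 × 0.975505 = 24.79

£24.79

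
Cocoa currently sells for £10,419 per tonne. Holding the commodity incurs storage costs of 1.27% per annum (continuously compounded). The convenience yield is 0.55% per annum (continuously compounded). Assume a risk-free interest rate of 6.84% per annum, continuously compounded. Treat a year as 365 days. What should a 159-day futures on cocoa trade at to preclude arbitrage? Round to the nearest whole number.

£10,768 per tonne

Net carry = r + u − y = 0.0684 + 0.0127 − 0.0055 = 0.0756
F = S·e^((r+u−y)T) = 10419 · e^(0.0756 × 159/365) = 10419 · e^0.032933
= 10419 × 1.033481 = £10,768 per tonne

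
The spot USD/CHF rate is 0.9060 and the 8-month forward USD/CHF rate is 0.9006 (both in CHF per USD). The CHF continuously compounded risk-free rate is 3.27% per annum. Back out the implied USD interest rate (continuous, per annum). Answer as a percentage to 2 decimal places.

4.17%

F = S·e^((r_CHF − r_USD)T) ⇒ r_USD = r_CHF − ln(F/S)/T
ln(0.9006/0.9060) = -0.005978; /(8/12) = -0.008967
r_USD = 0.0327 + 0.008967 = 0.041667
r_USD = 4.17%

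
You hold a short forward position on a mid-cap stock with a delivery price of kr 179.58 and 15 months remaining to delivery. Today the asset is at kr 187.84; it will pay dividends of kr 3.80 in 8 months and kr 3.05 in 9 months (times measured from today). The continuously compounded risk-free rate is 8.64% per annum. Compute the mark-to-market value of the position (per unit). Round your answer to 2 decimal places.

PV(remaining dividends) I = 3.80·e^(−0.0864·8/12) + 3.05·e^(−0.0864·9/12) = 6.4459
Current forward F = (S − I)·e^(rT) = (187.84 − 6.4459)·e^(0.0864·15/12) = 181.3941 × 1.114048 = 202.0817
Value (long) = (F − K)·e^(−rT) = (202.0817 − 179.58) × 0.897628 = 20.1982
Short position value = −(long value) = -kr 20.20

-kr 20.20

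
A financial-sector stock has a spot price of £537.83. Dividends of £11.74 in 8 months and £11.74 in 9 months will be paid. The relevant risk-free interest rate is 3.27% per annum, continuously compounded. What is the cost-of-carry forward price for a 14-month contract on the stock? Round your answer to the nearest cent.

£534.91

PV(dividends) I = 11.74·e^(−0.0327·8/12) + 11.74·e^(−0.0327·9/12)
I = 11.4868 + 11.4556 = 22.9424
F = (S − I)·e^(rT) = (537.83 − 22.9424) · e^(0.0327·14/12)
= 514.8876 · e^0.038150 = 514.8876 × 1.038887 = £534.91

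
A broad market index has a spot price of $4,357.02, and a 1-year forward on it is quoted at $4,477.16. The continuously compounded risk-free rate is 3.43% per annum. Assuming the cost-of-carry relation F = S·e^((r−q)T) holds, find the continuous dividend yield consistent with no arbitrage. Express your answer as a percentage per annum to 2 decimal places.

0.71%

From F = S·e^((r−q)T): (r − q) = ln(F/S)/T
ln(4477.16/4357.02) = ln(1.027574) = 0.027201
(r − q) = 0.027201 / (1) = 0.027201
q = r − ln(F/S)/T = 0.0343 − 0.027201 = 0.007099
q = 0.71%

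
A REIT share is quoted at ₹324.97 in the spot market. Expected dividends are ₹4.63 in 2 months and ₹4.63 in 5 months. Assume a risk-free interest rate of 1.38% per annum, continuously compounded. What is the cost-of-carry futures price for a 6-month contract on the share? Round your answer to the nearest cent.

₹317.93

PV(dividends) I = 4.63·e^(−0.0138·2/12) + 4.63·e^(−0.0138·5/12)
I = 4.6194 + 4.6035 = 9.2229
F = (S − I)·e^(rT) = (324.97 − 9.2229) · e^(0.0138·6/12)
= 315.7471 · e^0.006900 = 315.7471 × 1.006924 = ₹317.93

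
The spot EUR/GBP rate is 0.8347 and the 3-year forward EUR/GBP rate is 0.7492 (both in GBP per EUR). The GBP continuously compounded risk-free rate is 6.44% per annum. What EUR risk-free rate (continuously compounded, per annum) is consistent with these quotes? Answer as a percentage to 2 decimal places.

F = S·e^((r_GBP − r_EUR)T) ⇒ r_EUR = r_GBP − ln(F/S)/T
ln(0.7492/0.8347) = -0.108066; /(3) = -0.036022
r_EUR = 0.0644 + 0.036022 = 0.100422
r_EUR = 10.04%

10.04%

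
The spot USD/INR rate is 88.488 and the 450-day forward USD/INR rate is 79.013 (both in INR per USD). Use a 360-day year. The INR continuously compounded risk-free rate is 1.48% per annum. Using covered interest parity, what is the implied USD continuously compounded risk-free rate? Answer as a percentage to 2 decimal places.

10.54%

F = S·e^((r_INR − r_USD)T) ⇒ r_USD = r_INR − ln(F/S)/T
ln(79.013/88.488) = -0.113255; /(450/360) = -0.090604
r_USD = 0.0148 + 0.090604 = 0.105404
r_USD = 10.54%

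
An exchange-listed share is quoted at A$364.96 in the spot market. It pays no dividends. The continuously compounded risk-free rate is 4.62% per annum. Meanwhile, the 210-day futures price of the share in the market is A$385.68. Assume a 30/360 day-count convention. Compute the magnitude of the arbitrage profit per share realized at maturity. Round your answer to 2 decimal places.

A$10.75 per share

Fair futures: F* = S·e^(carry·T), with carry = r = 0.0462
F* = 364.96 · e^(0.0462 × 210/360) = 364.96 · e^0.026950 = 364.96 × 1.027316 = A$374.9292
Market A$385.68 > fair A$374.9292: forward overpriced → cash-and-carry (buy spot, short the forward).
At maturity, profit = |F_mkt − F*| = |385.68 − 374.9292| = A$10.75 per share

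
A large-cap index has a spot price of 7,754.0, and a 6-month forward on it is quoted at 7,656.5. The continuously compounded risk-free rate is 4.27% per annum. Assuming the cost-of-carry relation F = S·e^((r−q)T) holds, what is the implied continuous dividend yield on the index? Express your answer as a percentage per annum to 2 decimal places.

6.80%

From F = S·e^((r−q)T): (r − q) = ln(F/S)/T
ln(7656.5/7754.0) = ln(0.987426) = -0.012654
(r − q) = -0.012654 / (6/12) = -0.025308
q = r − ln(F/S)/T = 0.0427 + 0.025308 = 0.068008
q = 6.80%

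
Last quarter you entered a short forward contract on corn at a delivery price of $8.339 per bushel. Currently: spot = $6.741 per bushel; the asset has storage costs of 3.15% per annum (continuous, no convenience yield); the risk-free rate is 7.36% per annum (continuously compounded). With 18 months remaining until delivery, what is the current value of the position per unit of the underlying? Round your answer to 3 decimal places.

Current fair forward for the remaining 18 months: F = S·e^((r + u)·T), (r + u) = 0.0736 + 0.0315 = 0.1051
F = 6.741 · e^(0.1051 × 18/12) = 6.741 × 1.170756 = 7.8921
Value of long forward = (F − K)·e^(−rT) = (7.8921 − 8.339) · e^(−0.0736·18/12)
= -0.4469 × 0.895476 = -0.400
Short position value = −(long value) = $0.400

$0.400 per bushel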